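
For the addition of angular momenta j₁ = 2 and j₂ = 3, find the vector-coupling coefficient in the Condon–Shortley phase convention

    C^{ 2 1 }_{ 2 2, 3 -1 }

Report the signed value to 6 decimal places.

triangle: 3!*1!*3!/8! = 36/40320
(j±m)!: 4!*0!*2!*4!*3!*1! = 6912
prefactor² = (2J+1)*Δ*N² = 216/7
  k=0: +1/(0!*3!*0!*2!*1!*1!) = 1/12
Σ = 1/12  ⇒  CG² = 216/7*1/12² = 3/14
CG = +√(3/14) = +0.462910

+√(3/14) = +0.462910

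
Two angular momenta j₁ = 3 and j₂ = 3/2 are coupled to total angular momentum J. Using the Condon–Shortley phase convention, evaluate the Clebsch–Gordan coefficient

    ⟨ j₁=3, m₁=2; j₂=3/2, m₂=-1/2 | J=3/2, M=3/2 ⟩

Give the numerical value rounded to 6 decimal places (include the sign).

triangle: 3!·3!·0!/7! = 36/5040
(j±m)!: 5!·1!·1!·2!·3!·0! = 1440
prefactor² = (2J+1)·Δ·N² = 288/7
  k=1: −1/(1!·2!·0!·0!·3!·0!) = -1/12
Σ = -1/12  ⇒  CG² = 288/7·(-1/12)² = 2/7
CG = −√(2/7) = -0.534522

−√(2/7) = -0.534522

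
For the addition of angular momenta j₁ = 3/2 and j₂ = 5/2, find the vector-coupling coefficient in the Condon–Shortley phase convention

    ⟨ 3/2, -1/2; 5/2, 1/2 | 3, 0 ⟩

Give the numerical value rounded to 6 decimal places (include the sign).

-0.447214  (= −√(1/5))

triangle: 1!·2!·4!/8! = 48/40320
(j±m)!: 1!·2!·3!·2!·3!·3! = 864
prefactor² = (2J+1)·Δ·N² = 36/5
  k=0: +1/(0!·1!·2!·3!·0!·1!) = 1/12
  k=1: −1/(1!·0!·1!·2!·1!·2!) = -1/4
Σ = -1/6  ⇒  CG² = 36/5·(-1/6)² = 1/5
CG = −√(1/5) = -0.447214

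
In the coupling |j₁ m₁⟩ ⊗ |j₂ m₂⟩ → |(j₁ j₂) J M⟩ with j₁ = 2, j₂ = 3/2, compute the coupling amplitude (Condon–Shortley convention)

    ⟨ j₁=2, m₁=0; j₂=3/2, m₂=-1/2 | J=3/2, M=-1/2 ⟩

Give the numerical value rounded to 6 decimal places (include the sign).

j₁+j₂−J=2  J+j₁−j₂=2  J−j₁+j₂=1  j₁+j₂+J+1=6
(j₁±m₁, j₂±m₂, J±M) = (2,2,1,2,1,2)
P² = 16/45
sum k=0..1:
  [0] +1/4 = 1/4
  [1] −1/1 = -1
S = -3/4
C² = P²·S² = 1/5 ; C = -0.447214

−√(1/5) ≈ -0.447214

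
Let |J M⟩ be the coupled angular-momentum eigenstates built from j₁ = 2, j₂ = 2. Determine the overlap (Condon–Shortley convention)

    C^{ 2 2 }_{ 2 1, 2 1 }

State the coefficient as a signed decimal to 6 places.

−√(3/7) ≈ -0.654654

j₁+j₂−J=2  J+j₁−j₂=2  J−j₁+j₂=2  j₁+j₂+J+1=7
(j₁±m₁, j₂±m₂, J±M) = (3,1,3,1,4,0)
P² = 48/7
sum k=1..1:
  [1] −1/4 = -1/4
S = -1/4
C² = P²·S² = 3/7 ; C = -0.654654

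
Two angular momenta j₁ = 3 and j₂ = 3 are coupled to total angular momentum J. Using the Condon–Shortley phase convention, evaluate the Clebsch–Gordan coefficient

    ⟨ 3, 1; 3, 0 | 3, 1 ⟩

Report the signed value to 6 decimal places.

-0.408248

triangle: 3!×3!×3!/10! = 216/3628800
(j±m)!: 4!×2!×3!×3!×4!×2! = 82944
prefactor² = (2J+1)×Δ×N² = 864/25
  k=0: +1/(0!×3!×2!×3!×1!×0!) = 1/72
  k=1: −1/(1!×2!×1!×2!×2!×1!) = -1/8
  k=2: +1/(2!×1!×0!×1!×3!×2!) = 1/24
Σ = -5/72  ⇒  CG² = 864/25×(-5/72)² = 1/6
CG = −√(1/6) = -0.408248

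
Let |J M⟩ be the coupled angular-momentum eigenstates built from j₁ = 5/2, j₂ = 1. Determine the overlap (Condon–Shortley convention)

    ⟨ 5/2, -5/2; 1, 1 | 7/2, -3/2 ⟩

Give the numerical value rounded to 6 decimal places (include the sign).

+√(1/21) = +0.218218

triangle: 0!×5!×2!/8! = 240/40320
(j±m)!: 0!×5!×2!×0!×2!×5! = 57600
prefactor² = (2J+1)×Δ×N² = 19200/7
  k=0: +1/(0!×0!×5!×2!×0!×0!) = 1/240
Σ = 1/240  ⇒  CG² = 19200/7×1/240² = 1/21
CG = +√(1/21) = +0.218218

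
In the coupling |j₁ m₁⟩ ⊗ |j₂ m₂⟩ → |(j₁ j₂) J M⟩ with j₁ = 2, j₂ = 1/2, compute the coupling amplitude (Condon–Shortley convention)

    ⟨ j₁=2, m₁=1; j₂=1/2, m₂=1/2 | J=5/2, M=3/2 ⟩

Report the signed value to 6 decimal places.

triangle: 0!·4!·1!/6! = 24/720
(j±m)!: 3!·1!·1!·0!·4!·1! = 144
prefactor² = (2J+1)·Δ·N² = 144/5
  k=0: +1/(0!·0!·1!·1!·3!·0!) = 1/6
Σ = 1/6  ⇒  CG² = 144/5·1/6² = 4/5
CG = +√(4/5) = +0.894427

+√(4/5) ≈ +0.894427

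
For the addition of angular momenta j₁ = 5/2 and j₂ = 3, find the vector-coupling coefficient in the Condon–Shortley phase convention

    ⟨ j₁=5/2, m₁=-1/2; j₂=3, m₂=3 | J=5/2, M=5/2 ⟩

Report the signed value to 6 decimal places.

j₁+j₂−J=3  J+j₁−j₂=2  J−j₁+j₂=3  j₁+j₂+J+1=9
(j₁±m₁, j₂±m₂, J±M) = (2,3,6,0,5,0)
P² = 8640/7
sum k=3..3:
  [3] −1/72 = -1/72
S = -1/72
C² = P²·S² = 5/21 ; C = -0.487950

−√(5/21) = -0.487950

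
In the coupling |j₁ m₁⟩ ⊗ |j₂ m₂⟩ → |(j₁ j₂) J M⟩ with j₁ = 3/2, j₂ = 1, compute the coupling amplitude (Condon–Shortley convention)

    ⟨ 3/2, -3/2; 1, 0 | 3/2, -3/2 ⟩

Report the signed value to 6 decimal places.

j₁+j₂−J=1  J+j₁−j₂=2  J−j₁+j₂=1  j₁+j₂+J+1=5
(j₁±m₁, j₂±m₂, J±M) = (0,3,1,1,0,3)
P² = 12/5
sum k=1..1:
  [1] −1/2 = -1/2
S = -1/2
C² = P²·S² = 3/5 ; C = -0.774597

-0.774597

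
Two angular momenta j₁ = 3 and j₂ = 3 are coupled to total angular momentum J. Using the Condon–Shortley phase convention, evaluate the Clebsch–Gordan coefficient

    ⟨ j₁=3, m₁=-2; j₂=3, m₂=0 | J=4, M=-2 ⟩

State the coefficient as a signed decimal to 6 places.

triangle: 2!*4!*4!/11! = 1152/39916800
(j±m)!: 1!*5!*3!*3!*2!*6! = 6220800
prefactor² = (2J+1)*Δ*N² = 124416/77
  k=1: −1/(1!*1!*4!*2!*0!*2!) = -1/96
  k=2: +1/(2!*0!*3!*1!*1!*3!) = 1/72
Σ = 1/288  ⇒  CG² = 124416/77*1/288² = 3/154
CG = +√(3/154) = +0.139573

+√(3/154) = +0.139573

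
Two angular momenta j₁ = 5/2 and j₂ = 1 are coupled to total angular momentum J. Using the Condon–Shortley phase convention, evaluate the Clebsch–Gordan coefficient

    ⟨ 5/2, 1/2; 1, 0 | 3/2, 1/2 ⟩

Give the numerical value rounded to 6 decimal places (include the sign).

-0.632456

j₁+j₂−J=2  J+j₁−j₂=3  J−j₁+j₂=0  j₁+j₂+J+1=6
(j₁±m₁, j₂±m₂, J±M) = (3,2,1,1,2,1)
P² = 8/5
sum k=1..1:
  [1] −1/2 = -1/2
S = -1/2
C² = P²·S² = 2/5 ; C = -0.632456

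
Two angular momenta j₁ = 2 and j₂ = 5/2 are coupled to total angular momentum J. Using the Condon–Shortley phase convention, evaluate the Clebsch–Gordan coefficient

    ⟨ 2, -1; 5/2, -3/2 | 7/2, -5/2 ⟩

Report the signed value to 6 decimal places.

√[8·1!3!4!/9! · 1!3!1!4!1!6!] = √(2304/7)
  +(−1)^0/∏(0,1,3,1,0,3)! = 1/36  (running 1/36)
  +(−1)^1/∏(1,0,2,0,1,4)! = -1/48  (running 1/144)
⟨..|..⟩ = √(2304/7)·(1/144) = +0.125988

+0.125988  (= +√(1/63))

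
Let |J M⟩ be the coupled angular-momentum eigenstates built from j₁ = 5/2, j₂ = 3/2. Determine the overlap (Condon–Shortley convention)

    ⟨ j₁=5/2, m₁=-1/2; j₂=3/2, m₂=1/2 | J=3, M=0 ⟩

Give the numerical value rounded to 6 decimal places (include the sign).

-0.447214

√[7·1!4!2!/8! · 2!3!2!1!3!3!] = √(36/5)
  +(−1)^0/∏(0,1,3,2,1,0)! = 1/12  (running 1/12)
  +(−1)^1/∏(1,0,2,1,2,1)! = -1/4  (running -1/6)
⟨..|..⟩ = √(36/5)·(-1/6) = -0.447214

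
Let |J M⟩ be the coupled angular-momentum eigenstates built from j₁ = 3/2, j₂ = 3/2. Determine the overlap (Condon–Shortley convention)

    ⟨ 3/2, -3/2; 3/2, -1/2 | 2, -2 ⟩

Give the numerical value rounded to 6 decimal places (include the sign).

−√(1/2) ≈ -0.707107

√[5·1!2!2!/6! · 0!3!1!2!0!4!] = √(8)
  +(−1)^1/∏(1,0,2,0,0,2)! = -1/4  (running -1/4)
⟨..|..⟩ = √(8)·(-1/4) = -0.707107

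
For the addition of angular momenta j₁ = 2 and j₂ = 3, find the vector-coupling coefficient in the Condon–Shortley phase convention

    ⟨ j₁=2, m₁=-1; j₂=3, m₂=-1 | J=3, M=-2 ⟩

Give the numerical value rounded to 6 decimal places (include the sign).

√[7·2!2!4!/9! · 1!3!2!4!1!5!] = √(64)
  +(−1)^1/∏(1,1,2,1,0,3)! = -1/12  (running -1/12)
  +(−1)^2/∏(2,0,1,0,1,4)! = 1/48  (running -1/16)
⟨..|..⟩ = √(64)·(-1/16) = -0.500000

-0.500000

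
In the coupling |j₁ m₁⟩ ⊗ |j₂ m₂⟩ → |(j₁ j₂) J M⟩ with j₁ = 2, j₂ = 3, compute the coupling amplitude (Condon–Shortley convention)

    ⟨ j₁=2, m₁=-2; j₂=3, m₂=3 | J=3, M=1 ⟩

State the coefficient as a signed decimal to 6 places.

j₁+j₂−J=2  J+j₁−j₂=2  J−j₁+j₂=4  j₁+j₂+J+1=9
(j₁±m₁, j₂±m₂, J±M) = (0,4,6,0,4,2)
P² = 1536
sum k=2..2:
  [2] +1/96 = 1/96
S = 1/96
C² = P²·S² = 1/6 ; C = +0.408248

+0.408248  (= +√(1/6))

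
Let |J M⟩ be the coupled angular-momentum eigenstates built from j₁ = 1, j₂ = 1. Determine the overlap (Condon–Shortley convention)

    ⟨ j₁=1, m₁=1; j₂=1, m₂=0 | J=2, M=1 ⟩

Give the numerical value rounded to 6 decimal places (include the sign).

triangle: 0!·2!·2!/5! = 4/120
(j±m)!: 2!·0!·1!·1!·3!·1! = 12
prefactor² = (2J+1)·Δ·N² = 2
  k=0: +1/(0!·0!·0!·1!·2!·1!) = 1/2
Σ = 1/2  ⇒  CG² = 2·1/2² = 1/2
CG = +√(1/2) = +0.707107

+0.707107  (= +√(1/2))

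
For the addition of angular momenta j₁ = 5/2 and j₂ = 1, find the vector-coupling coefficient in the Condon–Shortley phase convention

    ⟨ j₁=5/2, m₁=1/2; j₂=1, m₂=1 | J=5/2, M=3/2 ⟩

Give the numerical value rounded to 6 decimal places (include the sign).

−√(16/35) = -0.676123

√[6·1!4!1!/7! · 3!2!2!0!4!1!] = √(576/35)
  +(−1)^1/∏(1,0,1,1,3,0)! = -1/6  (running -1/6)
⟨..|..⟩ = √(576/35)·(-1/6) = -0.676123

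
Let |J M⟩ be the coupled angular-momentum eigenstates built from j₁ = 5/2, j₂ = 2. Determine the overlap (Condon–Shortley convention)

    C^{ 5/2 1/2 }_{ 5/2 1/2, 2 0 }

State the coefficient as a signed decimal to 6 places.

−√(8/35) = -0.478091

triangle: 2!*3!*2!/8! = 24/40320
(j±m)!: 3!*2!*2!*2!*3!*2! = 576
prefactor² = (2J+1)*Δ*N² = 72/35
  k=0: +1/(0!*2!*2!*2!*1!*0!) = 1/8
  k=1: −1/(1!*1!*1!*1!*2!*1!) = -1/2
  k=2: +1/(2!*0!*0!*0!*3!*2!) = 1/24
Σ = -1/3  ⇒  CG² = 72/35*(-1/3)² = 8/35
CG = −√(8/35) = -0.478091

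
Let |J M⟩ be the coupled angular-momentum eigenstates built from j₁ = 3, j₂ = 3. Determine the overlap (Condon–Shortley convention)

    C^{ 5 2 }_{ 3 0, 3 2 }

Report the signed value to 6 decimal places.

−√(1/3) = -0.577350

√[11·1!5!5!/12! · 3!3!5!1!7!3!] = √(43200)
  +(−1)^0/∏(0,1,3,5,2,0)! = 1/1440  (running 1/1440)
  +(−1)^1/∏(1,0,2,4,3,1)! = -1/288  (running -1/360)
⟨..|..⟩ = √(43200)·(-1/360) = -0.577350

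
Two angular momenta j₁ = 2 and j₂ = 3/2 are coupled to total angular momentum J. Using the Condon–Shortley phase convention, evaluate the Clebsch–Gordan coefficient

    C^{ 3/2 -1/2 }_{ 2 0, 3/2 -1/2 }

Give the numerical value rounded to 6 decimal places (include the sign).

−√(1/5) ≈ -0.447214

triangle: 2!·2!·1!/6! = 4/720
(j±m)!: 2!·2!·1!·2!·1!·2! = 16
prefactor² = (2J+1)·Δ·N² = 16/45
  k=0: +1/(0!·2!·2!·1!·0!·0!) = 1/4
  k=1: −1/(1!·1!·1!·0!·1!·1!) = -1
Σ = -3/4  ⇒  CG² = 16/45·(-3/4)² = 1/5
CG = −√(1/5) = -0.447214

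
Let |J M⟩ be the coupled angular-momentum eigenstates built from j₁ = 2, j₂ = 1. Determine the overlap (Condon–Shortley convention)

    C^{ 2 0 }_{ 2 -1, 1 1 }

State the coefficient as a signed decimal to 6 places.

triangle: 1!*3!*1!/6! = 6/720
(j±m)!: 1!*3!*2!*0!*2!*2! = 48
prefactor² = (2J+1)*Δ*N² = 2
  k=1: −1/(1!*0!*2!*1!*1!*0!) = -1/2
Σ = -1/2  ⇒  CG² = 2*(-1/2)² = 1/2
CG = −√(1/2) = -0.707107

−√(1/2) = -0.707107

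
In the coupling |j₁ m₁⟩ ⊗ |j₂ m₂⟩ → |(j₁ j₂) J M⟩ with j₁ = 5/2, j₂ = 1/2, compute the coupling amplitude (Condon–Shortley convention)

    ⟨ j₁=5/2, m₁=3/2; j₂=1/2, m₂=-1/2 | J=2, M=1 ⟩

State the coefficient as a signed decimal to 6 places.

+√(2/3) ≈ +0.816497

j₁+j₂−J=1  J+j₁−j₂=4  J−j₁+j₂=0  j₁+j₂+J+1=6
(j₁±m₁, j₂±m₂, J±M) = (4,1,0,1,3,1)
P² = 24
sum k=0..0:
  [0] +1/6 = 1/6
S = 1/6
C² = P²·S² = 2/3 ; C = +0.816497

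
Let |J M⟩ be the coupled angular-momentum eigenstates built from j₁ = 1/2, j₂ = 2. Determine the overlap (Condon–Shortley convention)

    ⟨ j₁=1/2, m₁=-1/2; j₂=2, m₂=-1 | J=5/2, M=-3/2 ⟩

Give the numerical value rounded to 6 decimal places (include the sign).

+√(4/5) ≈ +0.894427

triangle: 0!·1!·4!/6! = 24/720
(j±m)!: 0!·1!·1!·3!·1!·4! = 144
prefactor² = (2J+1)·Δ·N² = 144/5
  k=0: +1/(0!·0!·1!·1!·0!·3!) = 1/6
Σ = 1/6  ⇒  CG² = 144/5·1/6² = 4/5
CG = +√(4/5) = +0.894427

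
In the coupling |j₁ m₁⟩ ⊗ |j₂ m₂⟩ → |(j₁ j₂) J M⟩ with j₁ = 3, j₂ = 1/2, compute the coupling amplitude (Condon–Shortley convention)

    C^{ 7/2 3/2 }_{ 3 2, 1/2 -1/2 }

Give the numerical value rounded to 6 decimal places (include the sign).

+√(2/7) ≈ +0.534522

√[8·0!6!1!/8! · 5!1!0!1!5!2!] = √(28800/7)
  +(−1)^0/∏(0,0,1,0,5,1)! = 1/120  (running 1/120)
⟨..|..⟩ = √(28800/7)·(1/120) = +0.534522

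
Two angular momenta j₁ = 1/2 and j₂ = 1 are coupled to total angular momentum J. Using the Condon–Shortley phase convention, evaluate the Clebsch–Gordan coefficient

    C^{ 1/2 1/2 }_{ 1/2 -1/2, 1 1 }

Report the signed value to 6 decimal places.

−√(2/3) = -0.816497

√[2·1!0!1!/3! · 0!1!2!0!1!0!] = √(2/3)
  +(−1)^1/∏(1,0,0,1,0,0)! = -1  (running -1)
⟨..|..⟩ = √(2/3)·(-1) = -0.816497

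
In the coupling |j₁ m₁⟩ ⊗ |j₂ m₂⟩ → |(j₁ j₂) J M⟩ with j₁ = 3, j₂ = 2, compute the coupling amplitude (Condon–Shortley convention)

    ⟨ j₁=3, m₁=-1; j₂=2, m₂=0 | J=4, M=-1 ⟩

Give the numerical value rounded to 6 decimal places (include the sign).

−√(3/28) ≈ -0.327327

√[9·1!5!3!/10! · 2!4!2!2!3!5!] = √(1728/7)
  +(−1)^0/∏(0,1,4,2,1,1)! = 1/48  (running 1/48)
  +(−1)^1/∏(1,0,3,1,2,2)! = -1/24  (running -1/48)
⟨..|..⟩ = √(1728/7)·(-1/48) = -0.327327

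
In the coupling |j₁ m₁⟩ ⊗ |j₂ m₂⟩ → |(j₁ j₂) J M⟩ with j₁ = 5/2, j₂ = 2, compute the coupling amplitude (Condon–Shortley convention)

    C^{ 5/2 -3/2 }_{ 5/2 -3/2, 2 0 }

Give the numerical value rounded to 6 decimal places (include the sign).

-0.119523  (= −√(1/70))

triangle: 2!×3!×2!/8! = 24/40320
(j±m)!: 1!×4!×2!×2!×1!×4! = 2304
prefactor² = (2J+1)×Δ×N² = 288/35
  k=1: −1/(1!×1!×3!×1!×0!×1!) = -1/6
  k=2: +1/(2!×0!×2!×0!×1!×2!) = 1/8
Σ = -1/24  ⇒  CG² = 288/35×(-1/24)² = 1/70
CG = −√(1/70) = -0.119523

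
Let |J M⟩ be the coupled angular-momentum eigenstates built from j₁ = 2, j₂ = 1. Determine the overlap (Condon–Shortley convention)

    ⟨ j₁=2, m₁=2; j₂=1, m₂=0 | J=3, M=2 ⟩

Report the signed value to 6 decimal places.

+0.577350  (= +√(1/3))

j₁+j₂−J=0  J+j₁−j₂=4  J−j₁+j₂=2  j₁+j₂+J+1=7
(j₁±m₁, j₂±m₂, J±M) = (4,0,1,1,5,1)
P² = 192
sum k=0..0:
  [0] +1/24 = 1/24
S = 1/24
C² = P²·S² = 1/3 ; C = +0.577350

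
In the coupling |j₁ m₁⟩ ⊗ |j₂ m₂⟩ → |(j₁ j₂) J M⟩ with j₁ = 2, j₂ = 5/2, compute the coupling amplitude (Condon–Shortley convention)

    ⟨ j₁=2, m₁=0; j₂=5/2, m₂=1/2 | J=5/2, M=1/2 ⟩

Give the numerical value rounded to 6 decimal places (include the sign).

j₁+j₂−J=2  J+j₁−j₂=2  J−j₁+j₂=3  j₁+j₂+J+1=8
(j₁±m₁, j₂±m₂, J±M) = (2,2,3,2,3,2)
P² = 72/35
sum k=0..2:
  [0] +1/24 = 1/24
  [1] −1/2 = -1/2
  [2] +1/8 = 1/8
S = -1/3
C² = P²·S² = 8/35 ; C = -0.478091

-0.478091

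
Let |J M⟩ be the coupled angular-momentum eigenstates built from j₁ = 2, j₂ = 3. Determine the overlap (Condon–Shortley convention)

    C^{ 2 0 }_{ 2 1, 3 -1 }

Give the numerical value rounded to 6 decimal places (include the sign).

j₁+j₂−J=3  J+j₁−j₂=1  J−j₁+j₂=3  j₁+j₂+J+1=8
(j₁±m₁, j₂±m₂, J±M) = (3,1,2,4,2,2)
P² = 36/7
sum k=0..1:
  [0] +1/12 = 1/12
  [1] −1/4 = -1/4
S = -1/6
C² = P²·S² = 1/7 ; C = -0.377964

−√(1/7) ≈ -0.377964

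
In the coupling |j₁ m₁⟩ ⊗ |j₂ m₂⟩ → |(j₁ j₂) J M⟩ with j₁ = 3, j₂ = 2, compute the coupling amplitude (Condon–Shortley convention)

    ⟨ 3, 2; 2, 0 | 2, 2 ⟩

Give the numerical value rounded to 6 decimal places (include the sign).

j₁+j₂−J=3  J+j₁−j₂=3  J−j₁+j₂=1  j₁+j₂+J+1=8
(j₁±m₁, j₂±m₂, J±M) = (5,1,2,2,4,0)
P² = 360/7
sum k=1..1:
  [1] −1/12 = -1/12
S = -1/12
C² = P²·S² = 5/14 ; C = -0.597614

-0.597614  (= −√(5/14))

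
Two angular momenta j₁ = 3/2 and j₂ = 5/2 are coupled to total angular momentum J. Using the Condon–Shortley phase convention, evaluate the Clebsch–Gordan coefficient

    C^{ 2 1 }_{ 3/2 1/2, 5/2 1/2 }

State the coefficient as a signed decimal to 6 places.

−√(25/84) ≈ -0.545545

j₁+j₂−J=2  J+j₁−j₂=1  J−j₁+j₂=3  j₁+j₂+J+1=7
(j₁±m₁, j₂±m₂, J±M) = (2,1,3,2,3,1)
P² = 12/7
sum k=0..1:
  [0] +1/12 = 1/12
  [1] −1/2 = -1/2
S = -5/12
C² = P²·S² = 25/84 ; C = -0.545545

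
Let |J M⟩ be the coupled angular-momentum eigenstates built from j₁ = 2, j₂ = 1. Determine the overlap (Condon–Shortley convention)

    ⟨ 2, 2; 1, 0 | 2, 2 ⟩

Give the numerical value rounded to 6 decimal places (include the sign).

+√(2/3) ≈ +0.816497

√[5·1!3!1!/6! · 4!0!1!1!4!0!] = √(24)
  +(−1)^0/∏(0,1,0,1,3,0)! = 1/6  (running 1/6)
⟨..|..⟩ = √(24)·(1/6) = +0.816497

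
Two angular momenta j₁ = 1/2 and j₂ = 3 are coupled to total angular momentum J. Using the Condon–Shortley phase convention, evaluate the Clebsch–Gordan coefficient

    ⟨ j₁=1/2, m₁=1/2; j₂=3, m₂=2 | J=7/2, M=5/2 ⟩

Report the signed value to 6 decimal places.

+0.925820

j₁+j₂−J=0  J+j₁−j₂=1  J−j₁+j₂=6  j₁+j₂+J+1=8
(j₁±m₁, j₂±m₂, J±M) = (1,0,5,1,6,1)
P² = 86400/7
sum k=0..0:
  [0] +1/120 = 1/120
S = 1/120
C² = P²·S² = 6/7 ; C = +0.925820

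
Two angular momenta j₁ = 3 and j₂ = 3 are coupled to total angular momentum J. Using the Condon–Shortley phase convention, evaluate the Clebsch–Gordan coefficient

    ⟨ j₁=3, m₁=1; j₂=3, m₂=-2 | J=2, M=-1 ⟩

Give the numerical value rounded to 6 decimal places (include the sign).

-0.422577  (= −√(5/28))

j₁+j₂−J=4  J+j₁−j₂=2  J−j₁+j₂=2  j₁+j₂+J+1=9
(j₁±m₁, j₂±m₂, J±M) = (4,2,1,5,1,3)
P² = 320/7
sum k=0..1:
  [0] +1/48 = 1/48
  [1] −1/12 = -1/12
S = -1/16
C² = P²·S² = 5/28 ; C = -0.422577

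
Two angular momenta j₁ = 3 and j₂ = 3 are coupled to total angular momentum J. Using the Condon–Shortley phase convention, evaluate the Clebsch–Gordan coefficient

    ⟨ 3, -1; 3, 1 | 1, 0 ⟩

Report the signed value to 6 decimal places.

−√(1/28) ≈ -0.188982

j₁+j₂−J=5  J+j₁−j₂=1  J−j₁+j₂=1  j₁+j₂+J+1=8
(j₁±m₁, j₂±m₂, J±M) = (2,4,4,2,1,1)
P² = 144/7
sum k=3..4:
  [3] −1/12 = -1/12
  [4] +1/24 = 1/24
S = -1/24
C² = P²·S² = 1/28 ; C = -0.188982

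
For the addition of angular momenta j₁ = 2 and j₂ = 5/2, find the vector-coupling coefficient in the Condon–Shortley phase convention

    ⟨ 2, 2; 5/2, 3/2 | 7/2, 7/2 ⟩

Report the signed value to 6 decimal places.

j₁+j₂−J=1  J+j₁−j₂=3  J−j₁+j₂=4  j₁+j₂+J+1=9
(j₁±m₁, j₂±m₂, J±M) = (4,0,4,1,7,0)
P² = 9216
sum k=0..0:
  [0] +1/144 = 1/144
S = 1/144
C² = P²·S² = 4/9 ; C = +0.666667

+0.666667  (= +√(4/9))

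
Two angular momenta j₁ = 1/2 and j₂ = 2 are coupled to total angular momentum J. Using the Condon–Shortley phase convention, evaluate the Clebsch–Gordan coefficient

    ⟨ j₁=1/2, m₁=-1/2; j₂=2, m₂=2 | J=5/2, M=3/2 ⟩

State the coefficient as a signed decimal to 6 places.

+0.447214  (= +√(1/5))

√[6·0!1!4!/6! · 0!1!4!0!4!1!] = √(576/5)
  +(−1)^0/∏(0,0,1,4,0,0)! = 1/24  (running 1/24)
⟨..|..⟩ = √(576/5)·(1/24) = +0.447214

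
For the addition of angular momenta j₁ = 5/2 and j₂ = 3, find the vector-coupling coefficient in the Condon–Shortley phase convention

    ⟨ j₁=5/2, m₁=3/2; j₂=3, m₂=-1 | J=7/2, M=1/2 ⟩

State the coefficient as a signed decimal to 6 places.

+√(8/63) ≈ +0.356348

triangle: 2!×3!×4!/10! = 288/3628800
(j±m)!: 4!×1!×2!×4!×4!×3! = 165888
prefactor² = (2J+1)×Δ×N² = 18432/175
  k=0: +1/(0!×2!×1!×2!×2!×2!) = 1/16
  k=1: −1/(1!×1!×0!×1!×3!×3!) = -1/36
Σ = 5/144  ⇒  CG² = 18432/175×5/144² = 8/63
CG = +√(8/63) = +0.356348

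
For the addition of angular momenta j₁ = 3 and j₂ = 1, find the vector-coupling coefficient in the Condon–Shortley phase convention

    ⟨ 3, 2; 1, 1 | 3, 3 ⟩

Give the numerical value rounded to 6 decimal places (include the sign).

-0.500000  (= −√(1/4))

j₁+j₂−J=1  J+j₁−j₂=5  J−j₁+j₂=1  j₁+j₂+J+1=8
(j₁±m₁, j₂±m₂, J±M) = (5,1,2,0,6,0)
P² = 3600
sum k=1..1:
  [1] −1/120 = -1/120
S = -1/120
C² = P²·S² = 1/4 ; C = -0.500000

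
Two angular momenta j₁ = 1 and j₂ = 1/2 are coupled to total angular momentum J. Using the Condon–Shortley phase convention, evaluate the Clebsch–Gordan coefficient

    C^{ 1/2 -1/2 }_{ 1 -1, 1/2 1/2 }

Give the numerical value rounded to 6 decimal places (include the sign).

-0.816497

triangle: 1!×1!×0!/3! = 1/6
(j±m)!: 0!×2!×1!×0!×0!×1! = 2
prefactor² = (2J+1)×Δ×N² = 2/3
  k=1: −1/(1!×0!×1!×0!×0!×0!) = -1
Σ = -1  ⇒  CG² = 2/3×(-1)² = 2/3
CG = −√(2/3) = -0.816497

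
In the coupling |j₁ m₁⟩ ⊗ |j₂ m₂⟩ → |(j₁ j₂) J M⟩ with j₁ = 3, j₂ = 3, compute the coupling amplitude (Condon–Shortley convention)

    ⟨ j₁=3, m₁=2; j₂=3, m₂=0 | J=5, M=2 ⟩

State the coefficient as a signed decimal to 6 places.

√[11·1!5!5!/12! · 5!1!3!3!7!3!] = √(43200)
  +(−1)^0/∏(0,1,1,3,4,2)! = 1/288  (running 1/288)
  +(−1)^1/∏(1,0,0,2,5,3)! = -1/1440  (running 1/360)
⟨..|..⟩ = √(43200)·(1/360) = +0.577350

+√(1/3) ≈ +0.577350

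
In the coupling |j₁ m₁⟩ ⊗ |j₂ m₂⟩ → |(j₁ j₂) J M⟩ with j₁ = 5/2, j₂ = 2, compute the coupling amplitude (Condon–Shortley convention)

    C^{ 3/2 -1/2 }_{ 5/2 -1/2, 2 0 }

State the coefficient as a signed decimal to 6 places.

+√(2/35) = +0.239046

√[4·3!2!1!/7! · 2!3!2!2!1!2!] = √(32/35)
  +(−1)^1/∏(1,2,2,1,0,0)! = -1/4  (running -1/4)
  +(−1)^2/∏(2,1,1,0,1,1)! = 1/2  (running 1/4)
⟨..|..⟩ = √(32/35)·(1/4) = +0.239046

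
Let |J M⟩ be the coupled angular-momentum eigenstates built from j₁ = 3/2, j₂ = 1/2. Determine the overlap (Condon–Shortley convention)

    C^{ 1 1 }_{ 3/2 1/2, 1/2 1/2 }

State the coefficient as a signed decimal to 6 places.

-0.500000

j₁+j₂−J=1  J+j₁−j₂=2  J−j₁+j₂=0  j₁+j₂+J+1=4
(j₁±m₁, j₂±m₂, J±M) = (2,1,1,0,2,0)
P² = 1
sum k=1..1:
  [1] −1/2 = -1/2
S = -1/2
C² = P²·S² = 1/4 ; C = -0.500000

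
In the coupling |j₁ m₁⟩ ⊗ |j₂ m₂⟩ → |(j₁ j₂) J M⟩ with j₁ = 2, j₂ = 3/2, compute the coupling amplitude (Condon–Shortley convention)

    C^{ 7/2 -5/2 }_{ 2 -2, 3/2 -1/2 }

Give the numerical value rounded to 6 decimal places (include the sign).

+√(3/7) = +0.654654

j₁+j₂−J=0  J+j₁−j₂=4  J−j₁+j₂=3  j₁+j₂+J+1=8
(j₁±m₁, j₂±m₂, J±M) = (0,4,1,2,1,6)
P² = 6912/7
sum k=0..0:
  [0] +1/48 = 1/48
S = 1/48
C² = P²·S² = 3/7 ; C = +0.654654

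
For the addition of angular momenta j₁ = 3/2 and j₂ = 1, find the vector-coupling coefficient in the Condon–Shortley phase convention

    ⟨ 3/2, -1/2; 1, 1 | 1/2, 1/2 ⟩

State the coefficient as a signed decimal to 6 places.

+0.408248

j₁+j₂−J=2  J+j₁−j₂=1  J−j₁+j₂=0  j₁+j₂+J+1=4
(j₁±m₁, j₂±m₂, J±M) = (1,2,2,0,1,0)
P² = 2/3
sum k=2..2:
  [2] +1/2 = 1/2
S = 1/2
C² = P²·S² = 1/6 ; C = +0.408248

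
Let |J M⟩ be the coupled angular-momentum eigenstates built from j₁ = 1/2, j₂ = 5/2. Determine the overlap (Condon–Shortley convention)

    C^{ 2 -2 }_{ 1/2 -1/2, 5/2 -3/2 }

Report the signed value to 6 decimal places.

√[5·1!0!4!/6! · 0!1!1!4!0!4!] = √(96)
  +(−1)^1/∏(1,0,0,0,0,4)! = -1/24  (running -1/24)
⟨..|..⟩ = √(96)·(-1/24) = -0.408248

−√(1/6) = -0.408248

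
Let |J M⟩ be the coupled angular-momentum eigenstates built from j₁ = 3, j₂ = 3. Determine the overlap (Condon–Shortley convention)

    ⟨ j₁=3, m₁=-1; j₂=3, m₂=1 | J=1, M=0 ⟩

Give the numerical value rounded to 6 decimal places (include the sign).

-0.188982

√[3·5!1!1!/8! · 2!4!4!2!1!1!] = √(144/7)
  +(−1)^3/∏(3,2,1,1,0,0)! = -1/12  (running -1/12)
  +(−1)^4/∏(4,1,0,0,1,1)! = 1/24  (running -1/24)
⟨..|..⟩ = √(144/7)·(-1/24) = -0.188982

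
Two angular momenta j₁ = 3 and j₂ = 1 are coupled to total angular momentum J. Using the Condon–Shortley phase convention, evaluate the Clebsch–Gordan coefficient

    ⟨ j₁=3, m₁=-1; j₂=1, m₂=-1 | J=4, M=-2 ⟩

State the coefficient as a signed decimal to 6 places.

√[9·0!6!2!/9! · 2!4!0!2!2!6!] = √(34560/7)
  +(−1)^0/∏(0,0,4,0,2,2)! = 1/96  (running 1/96)
⟨..|..⟩ = √(34560/7)·(1/96) = +0.731925

+0.731925  (= +√(15/28))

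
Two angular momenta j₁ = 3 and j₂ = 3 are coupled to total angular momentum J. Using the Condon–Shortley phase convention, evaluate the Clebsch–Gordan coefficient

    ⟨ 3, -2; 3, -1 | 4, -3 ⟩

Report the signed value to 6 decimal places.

-0.301511  (= −√(1/11))

√[9·2!4!4!/11! · 1!5!2!4!1!7!] = √(82944/11)
  +(−1)^1/∏(1,1,4,1,0,3)! = -1/144  (running -1/144)
  +(−1)^2/∏(2,0,3,0,1,4)! = 1/288  (running -1/288)
⟨..|..⟩ = √(82944/11)·(-1/288) = -0.301511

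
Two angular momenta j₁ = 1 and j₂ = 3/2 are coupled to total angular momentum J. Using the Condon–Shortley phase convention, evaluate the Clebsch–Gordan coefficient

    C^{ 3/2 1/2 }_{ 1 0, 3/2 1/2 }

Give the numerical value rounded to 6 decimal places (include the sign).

triangle: 1!*1!*2!/5! = 2/120
(j±m)!: 1!*1!*2!*1!*2!*1! = 4
prefactor² = (2J+1)*Δ*N² = 4/15
  k=0: +1/(0!*1!*1!*2!*0!*0!) = 1/2
  k=1: −1/(1!*0!*0!*1!*1!*1!) = -1
Σ = -1/2  ⇒  CG² = 4/15*(-1/2)² = 1/15
CG = −√(1/15) = -0.258199

-0.258199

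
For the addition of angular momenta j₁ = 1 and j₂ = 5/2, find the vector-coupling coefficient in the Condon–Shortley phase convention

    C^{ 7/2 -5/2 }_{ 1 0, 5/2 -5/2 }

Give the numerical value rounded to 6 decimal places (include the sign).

+√(2/7) = +0.534522

triangle: 0!×2!×5!/8! = 240/40320
(j±m)!: 1!×1!×0!×5!×1!×6! = 86400
prefactor² = (2J+1)×Δ×N² = 28800/7
  k=0: +1/(0!×0!×1!×0!×1!×5!) = 1/120
Σ = 1/120  ⇒  CG² = 28800/7×1/120² = 2/7
CG = +√(2/7) = +0.534522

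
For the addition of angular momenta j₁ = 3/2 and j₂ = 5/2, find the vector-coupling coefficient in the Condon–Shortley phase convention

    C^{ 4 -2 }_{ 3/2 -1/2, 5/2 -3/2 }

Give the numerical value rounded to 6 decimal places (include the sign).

√[9·0!3!5!/9! · 1!2!1!4!2!6!] = √(8640/7)
  +(−1)^0/∏(0,0,2,1,1,4)! = 1/48  (running 1/48)
⟨..|..⟩ = √(8640/7)·(1/48) = +0.731925

+√(15/28) = +0.731925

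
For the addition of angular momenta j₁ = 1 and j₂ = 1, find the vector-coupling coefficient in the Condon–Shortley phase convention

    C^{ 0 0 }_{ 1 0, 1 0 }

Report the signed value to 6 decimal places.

j₁+j₂−J=2  J+j₁−j₂=0  J−j₁+j₂=0  j₁+j₂+J+1=3
(j₁±m₁, j₂±m₂, J±M) = (1,1,1,1,0,0)
P² = 1/3
sum k=1..1:
  [1] −1/1 = -1
S = -1
C² = P²·S² = 1/3 ; C = -0.577350

-0.577350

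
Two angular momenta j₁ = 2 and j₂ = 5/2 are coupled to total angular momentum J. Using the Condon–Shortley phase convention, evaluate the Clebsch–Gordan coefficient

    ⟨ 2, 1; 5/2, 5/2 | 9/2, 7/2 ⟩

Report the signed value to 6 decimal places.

+√(4/9) ≈ +0.666667

√[10·0!4!5!/10! · 3!1!5!0!8!1!] = √(230400)
  +(−1)^0/∏(0,0,1,5,3,0)! = 1/720  (running 1/720)
⟨..|..⟩ = √(230400)·(1/720) = +0.666667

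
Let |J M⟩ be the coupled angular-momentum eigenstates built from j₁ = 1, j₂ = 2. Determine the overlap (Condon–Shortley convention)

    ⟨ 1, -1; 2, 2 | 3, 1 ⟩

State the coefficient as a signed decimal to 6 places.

√[7·0!2!4!/7! · 0!2!4!0!4!2!] = √(768/5)
  +(−1)^0/∏(0,0,2,4,0,0)! = 1/48  (running 1/48)
⟨..|..⟩ = √(768/5)·(1/48) = +0.258199

+0.258199  (= +√(1/15))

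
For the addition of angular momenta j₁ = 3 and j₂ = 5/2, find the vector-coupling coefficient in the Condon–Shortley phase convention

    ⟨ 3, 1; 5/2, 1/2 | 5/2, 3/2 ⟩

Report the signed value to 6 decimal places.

j₁+j₂−J=3  J+j₁−j₂=3  J−j₁+j₂=2  j₁+j₂+J+1=9
(j₁±m₁, j₂±m₂, J±M) = (4,2,3,2,4,1)
P² = 576/35
sum k=1..2:
  [1] −1/8 = -1/8
  [2] +1/12 = 1/12
S = -1/24
C² = P²·S² = 1/35 ; C = -0.169031

−√(1/35) ≈ -0.169031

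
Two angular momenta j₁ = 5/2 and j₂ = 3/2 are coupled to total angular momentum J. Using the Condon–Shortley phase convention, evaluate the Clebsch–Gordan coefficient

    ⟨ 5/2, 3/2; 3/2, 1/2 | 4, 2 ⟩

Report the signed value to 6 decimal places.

+0.731925

√[9·0!5!3!/9! · 4!1!2!1!6!2!] = √(8640/7)
  +(−1)^0/∏(0,0,1,2,4,1)! = 1/48  (running 1/48)
⟨..|..⟩ = √(8640/7)·(1/48) = +0.731925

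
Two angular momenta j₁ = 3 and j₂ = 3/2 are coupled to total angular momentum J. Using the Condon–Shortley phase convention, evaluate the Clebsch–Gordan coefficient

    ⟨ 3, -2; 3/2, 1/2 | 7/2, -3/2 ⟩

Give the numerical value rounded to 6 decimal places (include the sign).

-0.654654

√[8·1!5!2!/9! · 1!5!2!1!2!5!] = √(6400/21)
  +(−1)^0/∏(0,1,5,2,0,0)! = 1/240  (running 1/240)
  +(−1)^1/∏(1,0,4,1,1,1)! = -1/24  (running -3/80)
⟨..|..⟩ = √(6400/21)·(-3/80) = -0.654654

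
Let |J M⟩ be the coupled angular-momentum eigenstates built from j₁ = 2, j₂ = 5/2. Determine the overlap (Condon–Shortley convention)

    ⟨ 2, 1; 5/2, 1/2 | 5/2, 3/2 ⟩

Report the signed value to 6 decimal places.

-0.414039  (= −√(6/35))

√[6·2!2!3!/8! · 3!1!3!2!4!1!] = √(216/35)
  +(−1)^0/∏(0,2,1,3,1,0)! = 1/12  (running 1/12)
  +(−1)^1/∏(1,1,0,2,2,1)! = -1/4  (running -1/6)
⟨..|..⟩ = √(216/35)·(-1/6) = -0.414039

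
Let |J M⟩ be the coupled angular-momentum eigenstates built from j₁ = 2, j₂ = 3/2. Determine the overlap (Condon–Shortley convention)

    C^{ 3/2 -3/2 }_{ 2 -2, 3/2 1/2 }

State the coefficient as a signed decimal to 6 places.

+0.632456

√[4·2!2!1!/6! · 0!4!2!1!0!3!] = √(32/5)
  +(−1)^2/∏(2,0,2,0,0,1)! = 1/4  (running 1/4)
⟨..|..⟩ = √(32/5)·(1/4) = +0.632456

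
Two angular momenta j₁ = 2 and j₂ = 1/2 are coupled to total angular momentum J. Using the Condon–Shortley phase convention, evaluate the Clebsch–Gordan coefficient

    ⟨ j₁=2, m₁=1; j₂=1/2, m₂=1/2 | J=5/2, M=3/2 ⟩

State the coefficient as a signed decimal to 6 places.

j₁+j₂−J=0  J+j₁−j₂=4  J−j₁+j₂=1  j₁+j₂+J+1=6
(j₁±m₁, j₂±m₂, J±M) = (3,1,1,0,4,1)
P² = 144/5
sum k=0..0:
  [0] +1/6 = 1/6
S = 1/6
C² = P²·S² = 4/5 ; C = +0.894427

+√(4/5) = +0.894427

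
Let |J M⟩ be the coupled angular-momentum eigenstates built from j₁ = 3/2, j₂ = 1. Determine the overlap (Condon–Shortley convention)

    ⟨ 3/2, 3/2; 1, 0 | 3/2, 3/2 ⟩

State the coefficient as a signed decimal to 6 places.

triangle: 1!·2!·1!/5! = 2/120
(j±m)!: 3!·0!·1!·1!·3!·0! = 36
prefactor² = (2J+1)·Δ·N² = 12/5
  k=0: +1/(0!·1!·0!·1!·2!·0!) = 1/2
Σ = 1/2  ⇒  CG² = 12/5·1/2² = 3/5
CG = +√(3/5) = +0.774597

+0.774597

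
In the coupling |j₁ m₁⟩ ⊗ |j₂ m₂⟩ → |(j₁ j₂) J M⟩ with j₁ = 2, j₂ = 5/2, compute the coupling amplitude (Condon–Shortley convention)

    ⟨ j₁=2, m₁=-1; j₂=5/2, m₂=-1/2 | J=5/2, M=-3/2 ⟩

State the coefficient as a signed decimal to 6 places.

√[6·2!2!3!/8! · 1!3!2!3!1!4!] = √(216/35)
  +(−1)^1/∏(1,1,2,1,0,2)! = -1/4  (running -1/4)
  +(−1)^2/∏(2,0,1,0,1,3)! = 1/12  (running -1/6)
⟨..|..⟩ = √(216/35)·(-1/6) = -0.414039

−√(6/35) ≈ -0.414039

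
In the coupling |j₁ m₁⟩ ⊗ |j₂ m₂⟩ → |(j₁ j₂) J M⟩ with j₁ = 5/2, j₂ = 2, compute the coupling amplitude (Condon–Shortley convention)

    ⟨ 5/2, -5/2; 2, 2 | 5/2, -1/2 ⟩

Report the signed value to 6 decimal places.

√[6·2!3!2!/8! · 0!5!4!0!2!3!] = √(864/7)
  +(−1)^2/∏(2,0,3,2,0,0)! = 1/24  (running 1/24)
⟨..|..⟩ = √(864/7)·(1/24) = +0.462910

+0.462910  (= +√(3/14))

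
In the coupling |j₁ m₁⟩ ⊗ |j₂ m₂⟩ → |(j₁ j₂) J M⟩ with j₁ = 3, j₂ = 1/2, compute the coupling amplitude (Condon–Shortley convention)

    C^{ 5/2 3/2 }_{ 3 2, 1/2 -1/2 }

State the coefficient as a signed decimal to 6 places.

triangle: 1!×5!×0!/7! = 120/5040
(j±m)!: 5!×1!×0!×1!×4!×1! = 2880
prefactor² = (2J+1)×Δ×N² = 2880/7
  k=0: +1/(0!×1!×1!×0!×4!×0!) = 1/24
Σ = 1/24  ⇒  CG² = 2880/7×1/24² = 5/7
CG = +√(5/7) = +0.845154

+0.845154  (= +√(5/7))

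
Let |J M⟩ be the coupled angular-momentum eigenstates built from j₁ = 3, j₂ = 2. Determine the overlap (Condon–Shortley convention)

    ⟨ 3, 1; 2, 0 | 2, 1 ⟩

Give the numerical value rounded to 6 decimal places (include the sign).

triangle: 3!·3!·1!/8! = 36/40320
(j±m)!: 4!·2!·2!·2!·3!·1! = 1152
prefactor² = (2J+1)·Δ·N² = 36/7
  k=1: −1/(1!·2!·1!·1!·2!·0!) = -1/4
  k=2: +1/(2!·1!·0!·0!·3!·1!) = 1/12
Σ = -1/6  ⇒  CG² = 36/7·(-1/6)² = 1/7
CG = −√(1/7) = -0.377964

−√(1/7) = -0.377964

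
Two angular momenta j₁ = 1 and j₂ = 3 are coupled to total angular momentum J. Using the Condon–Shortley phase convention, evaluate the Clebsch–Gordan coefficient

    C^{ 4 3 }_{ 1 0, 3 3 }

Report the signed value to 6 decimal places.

triangle: 0!·2!·6!/9! = 1440/362880
(j±m)!: 1!·1!·6!·0!·7!·1! = 3628800
prefactor² = (2J+1)·Δ·N² = 129600
  k=0: +1/(0!·0!·1!·6!·1!·0!) = 1/720
Σ = 1/720  ⇒  CG² = 129600·1/720² = 1/4
CG = +√(1/4) = +0.500000

+0.500000  (= +√(1/4))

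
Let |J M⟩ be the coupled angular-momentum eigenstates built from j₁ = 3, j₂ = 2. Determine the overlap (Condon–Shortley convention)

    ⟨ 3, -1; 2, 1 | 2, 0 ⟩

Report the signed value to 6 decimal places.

j₁+j₂−J=3  J+j₁−j₂=3  J−j₁+j₂=1  j₁+j₂+J+1=8
(j₁±m₁, j₂±m₂, J±M) = (2,4,3,1,2,2)
P² = 36/7
sum k=2..3:
  [2] +1/4 = 1/4
  [3] −1/12 = -1/12
S = 1/6
C² = P²·S² = 1/7 ; C = +0.377964

+√(1/7) = +0.377964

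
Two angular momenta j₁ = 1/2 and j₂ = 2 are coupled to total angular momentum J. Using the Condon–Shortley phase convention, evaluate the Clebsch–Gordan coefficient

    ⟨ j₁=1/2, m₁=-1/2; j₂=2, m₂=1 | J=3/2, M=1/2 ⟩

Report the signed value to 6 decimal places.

triangle: 1!*0!*3!/5! = 6/120
(j±m)!: 0!*1!*3!*1!*2!*1! = 12
prefactor² = (2J+1)*Δ*N² = 12/5
  k=1: −1/(1!*0!*0!*2!*0!*1!) = -1/2
Σ = -1/2  ⇒  CG² = 12/5*(-1/2)² = 3/5
CG = −√(3/5) = -0.774597

−√(3/5) ≈ -0.774597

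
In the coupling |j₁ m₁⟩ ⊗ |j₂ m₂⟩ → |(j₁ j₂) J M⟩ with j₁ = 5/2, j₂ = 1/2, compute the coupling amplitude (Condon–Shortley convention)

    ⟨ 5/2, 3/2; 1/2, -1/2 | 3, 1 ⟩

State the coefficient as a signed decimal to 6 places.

+√(1/3) ≈ +0.577350

√[7·0!5!1!/7! · 4!1!0!1!4!2!] = √(192)
  +(−1)^0/∏(0,0,1,0,4,1)! = 1/24  (running 1/24)
⟨..|..⟩ = √(192)·(1/24) = +0.577350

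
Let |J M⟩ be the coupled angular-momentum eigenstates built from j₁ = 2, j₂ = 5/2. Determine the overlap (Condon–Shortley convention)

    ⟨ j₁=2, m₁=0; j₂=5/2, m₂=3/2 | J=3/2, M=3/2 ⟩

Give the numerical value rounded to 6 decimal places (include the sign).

+0.585540  (= +√(12/35))

√[4·3!1!2!/7! · 2!2!4!1!3!0!] = √(192/35)
  +(−1)^2/∏(2,1,0,2,1,0)! = 1/4  (running 1/4)
⟨..|..⟩ = √(192/35)·(1/4) = +0.585540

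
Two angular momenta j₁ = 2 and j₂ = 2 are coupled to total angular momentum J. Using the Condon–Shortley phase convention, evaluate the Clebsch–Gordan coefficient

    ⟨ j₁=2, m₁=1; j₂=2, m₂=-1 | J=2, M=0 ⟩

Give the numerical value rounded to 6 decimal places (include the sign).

+0.267261

√[5·2!2!2!/7! · 3!1!1!3!2!2!] = √(8/7)
  +(−1)^0/∏(0,2,1,1,1,1)! = 1/2  (running 1/2)
  +(−1)^1/∏(1,1,0,0,2,2)! = -1/4  (running 1/4)
⟨..|..⟩ = √(8/7)·(1/4) = +0.267261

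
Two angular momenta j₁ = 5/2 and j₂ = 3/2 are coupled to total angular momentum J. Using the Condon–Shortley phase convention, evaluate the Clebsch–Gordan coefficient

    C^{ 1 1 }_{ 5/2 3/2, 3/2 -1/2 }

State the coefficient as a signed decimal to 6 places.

j₁+j₂−J=3  J+j₁−j₂=2  J−j₁+j₂=0  j₁+j₂+J+1=6
(j₁±m₁, j₂±m₂, J±M) = (4,1,1,2,2,0)
P² = 24/5
sum k=1..1:
  [1] −1/4 = -1/4
S = -1/4
C² = P²·S² = 3/10 ; C = -0.547723

−√(3/10) ≈ -0.547723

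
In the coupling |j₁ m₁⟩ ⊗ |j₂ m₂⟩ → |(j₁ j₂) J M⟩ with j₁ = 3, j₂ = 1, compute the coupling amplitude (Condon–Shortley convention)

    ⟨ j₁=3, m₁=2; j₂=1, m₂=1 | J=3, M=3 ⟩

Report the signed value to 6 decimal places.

-0.500000

triangle: 1!×5!×1!/8! = 120/40320
(j±m)!: 5!×1!×2!×0!×6!×0! = 172800
prefactor² = (2J+1)×Δ×N² = 3600
  k=1: −1/(1!×0!×0!×1!×5!×0!) = -1/120
Σ = -1/120  ⇒  CG² = 3600×(-1/120)² = 1/4
CG = −√(1/4) = -0.500000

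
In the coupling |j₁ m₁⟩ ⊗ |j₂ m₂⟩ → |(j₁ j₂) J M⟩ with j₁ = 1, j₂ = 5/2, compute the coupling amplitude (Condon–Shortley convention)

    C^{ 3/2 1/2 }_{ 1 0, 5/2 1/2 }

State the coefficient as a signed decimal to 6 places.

-0.632456

triangle: 2!×0!×3!/6! = 12/720
(j±m)!: 1!×1!×3!×2!×2!×1! = 24
prefactor² = (2J+1)×Δ×N² = 8/5
  k=1: −1/(1!×1!×0!×2!×0!×1!) = -1/2
Σ = -1/2  ⇒  CG² = 8/5×(-1/2)² = 2/5
CG = −√(2/5) = -0.632456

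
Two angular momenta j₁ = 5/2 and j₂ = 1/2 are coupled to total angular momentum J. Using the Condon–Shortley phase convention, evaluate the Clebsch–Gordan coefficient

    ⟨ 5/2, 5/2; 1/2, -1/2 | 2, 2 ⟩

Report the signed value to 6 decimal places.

+0.912871

j₁+j₂−J=1  J+j₁−j₂=4  J−j₁+j₂=0  j₁+j₂+J+1=6
(j₁±m₁, j₂±m₂, J±M) = (5,0,0,1,4,0)
P² = 480
sum k=0..0:
  [0] +1/24 = 1/24
S = 1/24
C² = P²·S² = 5/6 ; C = +0.912871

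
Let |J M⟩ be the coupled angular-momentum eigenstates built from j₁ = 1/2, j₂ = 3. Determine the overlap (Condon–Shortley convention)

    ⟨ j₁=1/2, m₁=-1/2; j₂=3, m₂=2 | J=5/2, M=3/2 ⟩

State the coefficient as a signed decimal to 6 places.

triangle: 1!×0!×5!/7! = 120/5040
(j±m)!: 0!×1!×5!×1!×4!×1! = 2880
prefactor² = (2J+1)×Δ×N² = 2880/7
  k=1: −1/(1!×0!×0!×4!×0!×1!) = -1/24
Σ = -1/24  ⇒  CG² = 2880/7×(-1/24)² = 5/7
CG = −√(5/7) = -0.845154

-0.845154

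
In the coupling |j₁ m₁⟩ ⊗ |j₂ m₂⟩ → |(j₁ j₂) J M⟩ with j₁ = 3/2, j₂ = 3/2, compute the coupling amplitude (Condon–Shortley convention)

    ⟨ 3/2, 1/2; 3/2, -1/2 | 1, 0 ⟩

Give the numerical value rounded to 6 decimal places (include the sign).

-0.223607

triangle: 2!×1!×1!/5! = 2/120
(j±m)!: 2!×1!×1!×2!×1!×1! = 4
prefactor² = (2J+1)×Δ×N² = 1/5
  k=0: +1/(0!×2!×1!×1!×0!×0!) = 1/2
  k=1: −1/(1!×1!×0!×0!×1!×1!) = -1
Σ = -1/2  ⇒  CG² = 1/5×(-1/2)² = 1/20
CG = −√(1/20) = -0.223607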